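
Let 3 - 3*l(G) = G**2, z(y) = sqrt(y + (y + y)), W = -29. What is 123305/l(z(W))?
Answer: 24661/6 ≈ 4110.2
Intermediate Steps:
z(y) = sqrt(3)*sqrt(y) (z(y) = sqrt(y + 2*y) = sqrt(3*y) = sqrt(3)*sqrt(y))
l(G) = 1 - G**2/3
123305/l(z(W)) = 123305/(1 - (sqrt(3)*sqrt(-29))**2/3) = 123305/(1 - (sqrt(3)*(I*sqrt(29)))**2/3) = 123305/(1 - (I*sqrt(87))**2/3) = 123305/(1 - 1/3*(-87)) = 123305/(1 + 29) = 123305/30 = 123305*(1/30) = 24661/6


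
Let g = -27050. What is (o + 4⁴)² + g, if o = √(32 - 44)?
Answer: 38474 + 1024*I*√3 ≈ 38474.0 + 1773.6*I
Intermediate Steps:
o = 2*I*√3 (o = √(-12) = 2*I*√3 ≈ 3.4641*I)
(o + 4⁴)² + g = (2*I*√3 + 4⁴)² - 27050 = (2*I*√3 + 256)² - 27050 = (256 + 2*I*√3)² - 27050 = -27050 + (256 + 2*I*√3)²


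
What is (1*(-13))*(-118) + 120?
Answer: 1654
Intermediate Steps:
(1*(-13))*(-118) + 120 = -13*(-118) + 120 = 1534 + 120 = 1654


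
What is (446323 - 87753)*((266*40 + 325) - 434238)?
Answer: -151772999610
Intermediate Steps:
(446323 - 87753)*((266*40 + 325) - 434238) = 358570*((10640 + 325) - 434238) = 358570*(10965 - 434238) = 358570*(-423273) = -151772999610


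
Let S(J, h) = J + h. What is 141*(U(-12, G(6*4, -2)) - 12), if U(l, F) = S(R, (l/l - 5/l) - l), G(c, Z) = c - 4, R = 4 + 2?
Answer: 4183/4 ≈ 1045.8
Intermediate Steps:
R = 6
G(c, Z) = -4 + c
U(l, F) = 7 - l - 5/l (U(l, F) = 6 + ((l/l - 5/l) - l) = 6 + ((1 - 5/l) - l) = 6 + (1 - l - 5/l) = 7 - l - 5/l)
141*(U(-12, G(6*4, -2)) - 12) = 141*((7 - 1*(-12) - 5/(-12)) - 12) = 141*((7 + 12 - 5*(-1/12)) - 12) = 141*((7 + 12 + 5/12) - 12) = 141*(233/12 - 12) = 141*(89/12) = 4183/4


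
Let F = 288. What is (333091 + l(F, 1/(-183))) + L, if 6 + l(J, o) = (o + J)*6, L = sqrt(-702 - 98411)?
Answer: 20423591/61 + I*sqrt(99113) ≈ 3.3481e+5 + 314.82*I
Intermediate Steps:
L = I*sqrt(99113) (L = sqrt(-99113) = I*sqrt(99113) ≈ 314.82*I)
l(J, o) = -6 + 6*J + 6*o (l(J, o) = -6 + (o + J)*6 = -6 + (J + o)*6 = -6 + (6*J + 6*o) = -6 + 6*J + 6*o)
(333091 + l(F, 1/(-183))) + L = (333091 + (-6 + 6*288 + 6/(-183))) + I*sqrt(99113) = (333091 + (-6 + 1728 + 6*(-1/183))) + I*sqrt(99113) = (333091 + (-6 + 1728 - 2/61)) + I*sqrt(99113) = (333091 + 105040/61) + I*sqrt(99113) = 20423591/61 + I*sqrt(99113)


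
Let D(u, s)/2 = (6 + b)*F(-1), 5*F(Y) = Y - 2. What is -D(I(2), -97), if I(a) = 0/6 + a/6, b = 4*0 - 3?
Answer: 18/5 ≈ 3.6000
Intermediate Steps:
b = -3 (b = 0 - 3 = -3)
F(Y) = -⅖ + Y/5 (F(Y) = (Y - 2)/5 = (-2 + Y)/5 = -⅖ + Y/5)
I(a) = a/6 (I(a) = 0*(⅙) + a*(⅙) = 0 + a/6 = a/6)
D(u, s) = -18/5 (D(u, s) = 2*((6 - 3)*(-⅖ + (⅕)*(-1))) = 2*(3*(-⅖ - ⅕)) = 2*(3*(-⅗)) = 2*(-9/5) = -18/5)
-D(I(2), -97) = -1*(-18/5) = 18/5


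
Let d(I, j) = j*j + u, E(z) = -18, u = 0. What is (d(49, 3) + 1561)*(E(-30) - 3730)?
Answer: -5884360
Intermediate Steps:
d(I, j) = j**2 (d(I, j) = j*j + 0 = j**2 + 0 = j**2)
(d(49, 3) + 1561)*(E(-30) - 3730) = (3**2 + 1561)*(-18 - 3730) = (9 + 1561)*(-3748) = 1570*(-3748) = -5884360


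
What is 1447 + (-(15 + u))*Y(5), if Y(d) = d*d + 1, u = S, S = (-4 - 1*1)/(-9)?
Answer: 9383/9 ≈ 1042.6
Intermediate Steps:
S = 5/9 (S = (-4 - 1)*(-1/9) = -5*(-1/9) = 5/9 ≈ 0.55556)
u = 5/9 ≈ 0.55556
Y(d) = 1 + d**2 (Y(d) = d**2 + 1 = 1 + d**2)
1447 + (-(15 + u))*Y(5) = 1447 + (-(15 + 5/9))*(1 + 5**2) = 1447 + (-1*140/9)*(1 + 25) = 1447 - 140/9*26 = 1447 - 3640/9 = 9383/9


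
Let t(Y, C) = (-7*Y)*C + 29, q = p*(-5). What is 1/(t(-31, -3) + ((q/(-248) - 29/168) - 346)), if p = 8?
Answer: -5208/5041403 ≈ -0.0010330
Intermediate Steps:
q = -40 (q = 8*(-5) = -40)
t(Y, C) = 29 - 7*C*Y (t(Y, C) = -7*C*Y + 29 = 29 - 7*C*Y)
1/(t(-31, -3) + ((q/(-248) - 29/168) - 346)) = 1/((29 - 7*(-3)*(-31)) + ((-40/(-248) - 29/168) - 346)) = 1/((29 - 651) + ((-40*(-1/248) - 29*1/168) - 346)) = 1/(-622 + ((5/31 - 29/168) - 346)) = 1/(-622 + (-59/5208 - 346)) = 1/(-622 - 1802027/5208) = 1/(-5041403/5208) = -5208/5041403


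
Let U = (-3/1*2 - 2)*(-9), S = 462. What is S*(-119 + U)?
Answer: -21714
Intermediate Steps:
U = 72 (U = (-3*1*2 - 2)*(-9) = (-3*2 - 2)*(-9) = (-6 - 2)*(-9) = -8*(-9) = 72)
S*(-119 + U) = 462*(-119 + 72) = 462*(-47) = -21714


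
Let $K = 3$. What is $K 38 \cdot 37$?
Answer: $4218$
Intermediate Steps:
$K 38 \cdot 37 = 3 \cdot 38 \cdot 37 = 114 \cdot 37 = 4218$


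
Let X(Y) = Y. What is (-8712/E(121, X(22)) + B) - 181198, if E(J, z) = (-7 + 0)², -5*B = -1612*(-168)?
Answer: -57707054/245 ≈ -2.3554e+5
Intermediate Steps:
B = -270816/5 (B = -(-1612)*(-168)/5 = -⅕*270816 = -270816/5 ≈ -54163.)
E(J, z) = 49 (E(J, z) = (-7)² = 49)
(-8712/E(121, X(22)) + B) - 181198 = (-8712/49 - 270816/5) - 181198 = -13313544/245 - 181198 = -57707054/245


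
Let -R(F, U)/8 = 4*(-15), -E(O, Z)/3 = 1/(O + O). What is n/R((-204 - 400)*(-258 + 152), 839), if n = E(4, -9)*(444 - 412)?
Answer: -1/40 ≈ -0.025000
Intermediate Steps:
E(O, Z) = -3/(2*O) (E(O, Z) = -3/(O + O) = -3*1/(2*O) = -3/(2*O))
R(F, U) = 480 (R(F, U) = -32*(-15) = -8*(-60) = 480)
n = -12 (n = (-3/2/4)*(444 - 412) = -3/2*1/4*32 = -3/8*32 = -12)
n/R((-204 - 400)*(-258 + 152), 839) = -12/480 = -12*1/480 = -1/40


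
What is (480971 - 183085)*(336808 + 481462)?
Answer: 243751177220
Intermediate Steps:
(480971 - 183085)*(336808 + 481462) = 297886*818270 = 243751177220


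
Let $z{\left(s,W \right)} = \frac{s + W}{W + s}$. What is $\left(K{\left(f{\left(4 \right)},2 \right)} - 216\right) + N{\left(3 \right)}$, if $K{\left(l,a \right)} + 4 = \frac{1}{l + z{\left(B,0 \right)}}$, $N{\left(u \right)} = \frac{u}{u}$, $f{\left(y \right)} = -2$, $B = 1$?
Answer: $-220$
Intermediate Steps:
$z{\left(s,W \right)} = 1$ ($z{\left(s,W \right)} = \frac{W + s}{W + s} = 1$)
$N{\left(u \right)} = 1$
$K{\left(l,a \right)} = -4 + \frac{1}{1 + l}$ ($K{\left(l,a \right)} = -4 + \frac{1}{l + 1} = -4 + \frac{1}{1 + l}$)
$\left(K{\left(f{\left(4 \right)},2 \right)} - 216\right) + N{\left(3 \right)} = \left(\frac{-3 - -8}{1 - 2} - 216\right) + 1 = \left(\frac{-3 + 8}{-1} - 216\right) + 1 = \left(\left(-1\right) 5 - 216\right) + 1 = \left(-5 - 216\right) + 1 = -221 + 1 = -220$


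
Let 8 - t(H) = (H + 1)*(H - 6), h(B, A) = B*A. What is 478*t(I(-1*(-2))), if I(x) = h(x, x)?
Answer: 8604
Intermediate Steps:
h(B, A) = A*B
I(x) = x**2 (I(x) = x*x = x**2)
t(H) = 8 - (1 + H)*(-6 + H) (t(H) = 8 - (H + 1)*(H - 6) = 8 - (1 + H)*(-6 + H))
478*t(I(-1*(-2))) = 478*(14 - ((-1*(-2))**2)**2 + 5*(-1*(-2))**2) = 478*(14 - (2**2)**2 + 5*2**2) = 478*(14 - 1*4**2 + 5*4) = 478*(14 - 1*16 + 20) = 478*(14 - 16 + 20) = 478*18 = 8604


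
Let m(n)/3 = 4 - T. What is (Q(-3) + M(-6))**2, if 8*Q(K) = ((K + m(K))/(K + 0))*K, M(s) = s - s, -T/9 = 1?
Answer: 81/4 ≈ 20.250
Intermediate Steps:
T = -9 (T = -9*1 = -9)
M(s) = 0
m(n) = 39 (m(n) = 3*(4 - 1*(-9)) = 3*(4 + 9) = 3*13 = 39)
Q(K) = 39/8 + K/8 (Q(K) = (((K + 39)/(K + 0))*K)/8 = (((39 + K)/K)*K)/8 = (39 + K)/8 = 39/8 + K/8)
(Q(-3) + M(-6))**2 = ((39/8 + (1/8)*(-3)) + 0)**2 = ((39/8 - 3/8) + 0)**2 = (9/2 + 0)**2 = (9/2)**2 = 81/4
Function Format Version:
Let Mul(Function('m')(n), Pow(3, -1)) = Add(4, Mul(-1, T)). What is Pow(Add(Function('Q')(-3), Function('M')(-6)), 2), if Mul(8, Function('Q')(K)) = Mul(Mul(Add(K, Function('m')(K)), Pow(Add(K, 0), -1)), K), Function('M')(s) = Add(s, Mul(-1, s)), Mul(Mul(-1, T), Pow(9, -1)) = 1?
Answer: Rational(81, 4) ≈ 20.250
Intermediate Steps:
T = -9 (T = Mul(-9, 1) = -9)
Function('M')(s) = 0
Function('m')(n) = 39 (Function('m')(n) = Mul(3, Add(4, Mul(-1, -9))) = Mul(3, Add(4, 9)) = Mul(3, 13) = 39)
Function('Q')(K) = Add(Rational(39, 8), Mul(Rational(1, 8), K)) (Function('Q')(K) = Mul(Rational(1, 8), Mul(Mul(Add(K, 39), Pow(Add(K, 0), -1)), K)) = Mul(Rational(1, 8), Mul(Mul(Add(39, K), Pow(K, -1)), K)) = Mul(Rational(1, 8), Mul(Mul(Pow(K, -1), Add(39, K)), K)) = Mul(Rational(1, 8), Add(39, K)) = Add(Rational(39, 8), Mul(Rational(1, 8), K)))
Pow(Add(Function('Q')(-3), Function('M')(-6)), 2) = Pow(Add(Add(Rational(39, 8), Mul(Rational(1, 8), -3)), 0), 2) = Pow(Add(Add(Rational(39, 8), Rational(-3, 8)), 0), 2) = Pow(Add(Rational(9, 2), 0), 2) = Pow(Rational(9, 2), 2) = Rational(81, 4)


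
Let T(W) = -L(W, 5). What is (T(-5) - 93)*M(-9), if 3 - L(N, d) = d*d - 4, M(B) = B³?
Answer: 54675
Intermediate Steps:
L(N, d) = 7 - d² (L(N, d) = 3 - (d*d - 4) = 3 - (d² - 4) = 3 - (-4 + d²) = 3 + (4 - d²) = 7 - d²)
T(W) = 18 (T(W) = -(7 - 1*5²) = -(7 - 1*25) = -(7 - 25) = -1*(-18) = 18)
(T(-5) - 93)*M(-9) = (18 - 93)*(-9)³ = -75*(-729) = 54675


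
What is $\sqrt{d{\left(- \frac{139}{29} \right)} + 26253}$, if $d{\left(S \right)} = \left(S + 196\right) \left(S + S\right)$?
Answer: $\frac{\sqrt{20537263}}{29} \approx 156.27$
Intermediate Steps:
$d{\left(S \right)} = 2 S \left(196 + S\right)$ ($d{\left(S \right)} = \left(196 + S\right) 2 S = 2 S \left(196 + S\right)$)
$\sqrt{d{\left(- \frac{139}{29} \right)} + 26253} = \sqrt{2 \left(- \frac{139}{29}\right) \left(196 - \frac{139}{29}\right) + 26253} = \sqrt{2 \left(- \frac{139}{29}\right) \frac{5545}{29} + 26253} = \sqrt{- \frac{1541510}{841} + 26253} = \sqrt{\frac{20537263}{841}} = \frac{\sqrt{20537263}}{29}$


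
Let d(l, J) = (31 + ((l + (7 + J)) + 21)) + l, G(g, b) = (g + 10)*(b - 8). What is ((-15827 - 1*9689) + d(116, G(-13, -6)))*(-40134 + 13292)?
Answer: 675962086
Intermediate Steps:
G(g, b) = (-8 + b)*(10 + g) (G(g, b) = (10 + g)*(-8 + b) = (-8 + b)*(10 + g))
d(l, J) = 59 + J + 2*l (d(l, J) = (31 + ((7 + J + l) + 21)) + l = (31 + (28 + J + l)) + l = (59 + J + l) + l = 59 + J + 2*l)
((-15827 - 1*9689) + d(116, G(-13, -6)))*(-40134 + 13292) = ((-15827 - 1*9689) + (59 + (-80 - 8*(-13) + 10*(-6) - 6*(-13)) + 2*116))*(-40134 + 13292) = ((-15827 - 9689) + (59 + (-80 + 104 - 60 + 78) + 232))*(-26842) = (-25516 + (59 + 42 + 232))*(-26842) = (-25516 + 333)*(-26842) = -25183*(-26842) = 675962086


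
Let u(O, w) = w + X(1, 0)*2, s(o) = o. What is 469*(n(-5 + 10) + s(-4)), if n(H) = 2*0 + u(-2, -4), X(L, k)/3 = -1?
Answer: -6566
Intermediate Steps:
X(L, k) = -3 (X(L, k) = 3*(-1) = -3)
u(O, w) = -6 + w (u(O, w) = w - 3*2 = w - 6 = -6 + w)
n(H) = -10 (n(H) = 2*0 + (-6 - 4) = 0 - 10 = -10)
469*(n(-5 + 10) + s(-4)) = 469*(-10 - 4) = 469*(-14) = -6566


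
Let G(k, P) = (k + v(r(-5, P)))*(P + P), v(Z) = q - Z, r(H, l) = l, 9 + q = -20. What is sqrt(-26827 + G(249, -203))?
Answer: I*sqrt(198565) ≈ 445.61*I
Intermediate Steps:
q = -29 (q = -9 - 20 = -29)
v(Z) = -29 - Z
G(k, P) = 2*P*(-29 + k - P) (G(k, P) = (k + (-29 - P))*(P + P) = (-29 + k - P)*(2*P) = 2*P*(-29 + k - P))
sqrt(-26827 + G(249, -203)) = sqrt(-26827 + 2*(-203)*(-29 + 249 - 1*(-203))) = sqrt(-26827 + 2*(-203)*(-29 + 249 + 203)) = sqrt(-26827 + 2*(-203)*423) = sqrt(-26827 - 171738) = sqrt(-198565) = I*sqrt(198565)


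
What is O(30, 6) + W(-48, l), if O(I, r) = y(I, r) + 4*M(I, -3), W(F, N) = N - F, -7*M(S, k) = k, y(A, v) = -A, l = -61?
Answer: -289/7 ≈ -41.286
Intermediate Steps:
M(S, k) = -k/7
O(I, r) = 12/7 - I (O(I, r) = -I + 4*(-1/7*(-3)) = -I + 4*(3/7) = -I + 12/7 = 12/7 - I)
O(30, 6) + W(-48, l) = (12/7 - 1*30) + (-61 - 1*(-48)) = (12/7 - 30) + (-61 + 48) = -198/7 - 13 = -289/7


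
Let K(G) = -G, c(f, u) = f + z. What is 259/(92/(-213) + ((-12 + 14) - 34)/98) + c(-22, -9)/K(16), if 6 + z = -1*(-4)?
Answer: -2691309/7916 ≈ -339.98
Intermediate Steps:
z = -2 (z = -6 - 1*(-4) = -6 + 4 = -2)
c(f, u) = -2 + f (c(f, u) = f - 2 = -2 + f)
259/(92/(-213) + ((-12 + 14) - 34)/98) + c(-22, -9)/K(16) = 259/(92/(-213) + ((-12 + 14) - 34)/98) + (-2 - 22)/((-1*16)) = 259/(92*(-1/213) + (2 - 34)*(1/98)) - 24/(-16) = 259/(-92/213 - 32*1/98) - 24*(-1/16) = 259/(-92/213 - 16/49) + 3/2 = 259/(-7916/10437) + 3/2 = 259*(-10437/7916) + 3/2 = -2703183/7916 + 3/2 = -2691309/7916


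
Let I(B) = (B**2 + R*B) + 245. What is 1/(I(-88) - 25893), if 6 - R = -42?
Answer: -1/22128 ≈ -4.5192e-5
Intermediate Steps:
R = 48 (R = 6 - 1*(-42) = 6 + 42 = 48)
I(B) = 245 + B**2 + 48*B (I(B) = (B**2 + 48*B) + 245 = 245 + B**2 + 48*B)
1/(I(-88) - 25893) = 1/((245 + (-88)**2 + 48*(-88)) - 25893) = 1/((245 + 7744 - 4224) - 25893) = 1/(3765 - 25893) = 1/(-22128) = -1/22128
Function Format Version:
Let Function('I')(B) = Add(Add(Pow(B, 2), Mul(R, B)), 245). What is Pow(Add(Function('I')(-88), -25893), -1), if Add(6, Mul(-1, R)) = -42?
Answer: Rational(-1, 22128) ≈ -4.5192e-5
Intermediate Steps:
R = 48 (R = Add(6, Mul(-1, -42)) = Add(6, 42) = 48)
Function('I')(B) = Add(245, Pow(B, 2), Mul(48, B)) (Function('I')(B) = Add(Add(Pow(B, 2), Mul(48, B)), 245) = Add(245, Pow(B, 2), Mul(48, B)))
Pow(Add(Function('I')(-88), -25893), -1) = Pow(Add(Add(245, Pow(-88, 2), Mul(48, -88)), -25893), -1) = Pow(Add(Add(245, 7744, -4224), -25893), -1) = Pow(Add(3765, -25893), -1) = Pow(-22128, -1) = Rational(-1, 22128)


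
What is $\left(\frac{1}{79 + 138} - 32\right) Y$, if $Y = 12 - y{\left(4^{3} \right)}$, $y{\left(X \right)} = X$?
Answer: $\frac{361036}{217} \approx 1663.8$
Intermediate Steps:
$Y = -52$ ($Y = 12 - 4^{3} = 12 - 64 = -52$)
$\left(\frac{1}{79 + 138} - 32\right) Y = \left(\frac{1}{79 + 138} - 32\right) \left(-52\right) = \left(\frac{1}{217} - 32\right) \left(-52\right) = \left(- \frac{6943}{217}\right) \left(-52\right) = \frac{361036}{217}$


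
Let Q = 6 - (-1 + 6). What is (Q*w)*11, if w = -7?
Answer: -77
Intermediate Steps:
Q = 1 (Q = 6 - 1*5 = 6 - 5 = 1)
(Q*w)*11 = (1*(-7))*11 = -7*11 = -77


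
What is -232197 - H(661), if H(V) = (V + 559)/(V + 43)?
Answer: -40866977/176 ≈ -2.3220e+5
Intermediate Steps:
H(V) = (559 + V)/(43 + V)
-232197 - H(661) = -232197 - (559 + 661)/(43 + 661) = -232197 - 1220/704 = -232197 - 1*305/176 = -232197 - 305/176 = -40866977/176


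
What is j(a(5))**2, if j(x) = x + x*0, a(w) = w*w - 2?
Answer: 529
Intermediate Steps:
a(w) = -2 + w**2 (a(w) = w**2 - 2 = -2 + w**2)
j(x) = x (j(x) = x + 0 = x)
j(a(5))**2 = (-2 + 5**2)**2 = (-2 + 25)**2 = 23**2 = 529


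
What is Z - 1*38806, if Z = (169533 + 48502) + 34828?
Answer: 214057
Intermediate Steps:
Z = 252863 (Z = 218035 + 34828 = 252863)
Z - 1*38806 = 252863 - 1*38806 = 252863 - 38806 = 214057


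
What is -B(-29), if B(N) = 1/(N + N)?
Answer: 1/58 ≈ 0.017241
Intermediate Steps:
B(N) = 1/(2*N)
-B(-29) = -1/(2*(-29)) = -(-1)/(2*29) = -1*(-1/58) = 1/58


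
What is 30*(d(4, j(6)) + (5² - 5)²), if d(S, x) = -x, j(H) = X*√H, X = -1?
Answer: 12000 + 30*√6 ≈ 12073.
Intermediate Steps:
j(H) = -√H
30*(d(4, j(6)) + (5² - 5)²) = 30*(-(-1)*√6 + (5² - 5)²) = 30*(√6 + (25 - 5)²) = 30*(√6 + 20²) = 30*(√6 + 400) = 30*(400 + √6) = 12000 + 30*√6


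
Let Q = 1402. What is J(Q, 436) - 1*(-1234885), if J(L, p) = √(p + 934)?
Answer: 1234885 + √1370 ≈ 1.2349e+6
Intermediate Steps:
J(L, p) = √(934 + p)
J(Q, 436) - 1*(-1234885) = √(934 + 436) - 1*(-1234885) = √1370 + 1234885 = 1234885 + √1370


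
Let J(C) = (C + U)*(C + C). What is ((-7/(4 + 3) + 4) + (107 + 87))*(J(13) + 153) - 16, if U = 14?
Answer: 168419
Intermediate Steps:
J(C) = 2*C*(14 + C) (J(C) = (C + 14)*(C + C) = (14 + C)*(2*C) = 2*C*(14 + C))
((-7/(4 + 3) + 4) + (107 + 87))*(J(13) + 153) - 16 = ((-7/(4 + 3) + 4) + (107 + 87))*(2*13*(14 + 13) + 153) - 16 = ((-7/7 + 4) + 194)*(2*13*27 + 153) - 16 = (((⅐)*(-7) + 4) + 194)*(702 + 153) - 16 = ((-1 + 4) + 194)*855 - 16 = (3 + 194)*855 - 16 = 197*855 - 16 = 168435 - 16 = 168419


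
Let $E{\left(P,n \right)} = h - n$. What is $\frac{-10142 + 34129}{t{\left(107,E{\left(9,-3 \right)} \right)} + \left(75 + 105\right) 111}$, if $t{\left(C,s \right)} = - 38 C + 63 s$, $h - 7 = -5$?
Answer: $\frac{23987}{16229} \approx 1.478$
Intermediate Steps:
$h = 2$ ($h = 7 - 5 = 2$)
$E{\left(P,n \right)} = 2 - n$
$\frac{-10142 + 34129}{t{\left(107,E{\left(9,-3 \right)} \right)} + \left(75 + 105\right) 111} = \frac{-10142 + 34129}{\left(\left(-38\right) 107 + 63 \left(2 - -3\right)\right) + \left(75 + 105\right) 111} = \frac{23987}{\left(-4066 + 63 \left(2 + 3\right)\right) + 180 \cdot 111} = \frac{23987}{\left(-4066 + 63 \cdot 5\right) + 19980} = \frac{23987}{\left(-4066 + 315\right) + 19980} = \frac{23987}{-3751 + 19980} = \frac{23987}{16229}$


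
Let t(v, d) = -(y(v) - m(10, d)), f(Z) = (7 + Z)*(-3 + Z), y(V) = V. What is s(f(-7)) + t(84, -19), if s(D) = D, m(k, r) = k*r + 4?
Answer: -270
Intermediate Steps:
f(Z) = (-3 + Z)*(7 + Z)
m(k, r) = 4 + k*r
t(v, d) = 4 - v + 10*d (t(v, d) = -(v - (4 + 10*d)) = -(v + (-4 - 10*d)) = -(-4 + v - 10*d) = 4 - v + 10*d)
s(f(-7)) + t(84, -19) = (-21 + (-7)**2 + 4*(-7)) + (4 - 1*84 + 10*(-19)) = (-21 + 49 - 28) + (4 - 84 - 190) = 0 - 270 = -270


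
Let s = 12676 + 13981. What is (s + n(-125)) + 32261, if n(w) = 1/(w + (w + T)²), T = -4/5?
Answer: 23126257713/392516 ≈ 58918.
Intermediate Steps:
T = -⅘ (T = -4*⅕ = -⅘ ≈ -0.80000)
s = 26657
n(w) = 1/(w + (-⅘ + w)²) (n(w) = 1/(w + (w - ⅘)²) = 1/(w + (-⅘ + w)²))
(s + n(-125)) + 32261 = (26657 + 25/((-4 + 5*(-125))² + 25*(-125))) + 32261 = (26657 + 25/((-4 - 625)² - 3125)) + 32261 = (26657 + 25/((-629)² - 3125)) + 32261 = (26657 + 25/(395641 - 3125)) + 32261 = (26657 + 25/392516) + 32261 = 10463299037/392516 + 32261 = 23126257713/392516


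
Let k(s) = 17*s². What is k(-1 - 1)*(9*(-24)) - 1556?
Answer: -16244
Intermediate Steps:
k(-1 - 1)*(9*(-24)) - 1556 = (17*(-1 - 1)²)*(9*(-24)) - 1556 = (17*(-2)²)*(-216) - 1556 = (17*4)*(-216) - 1556 = 68*(-216) - 1556 = -14688 - 1556 = -16244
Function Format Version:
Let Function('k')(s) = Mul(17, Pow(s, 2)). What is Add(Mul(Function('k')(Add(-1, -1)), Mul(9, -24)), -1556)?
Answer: -16244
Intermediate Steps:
Add(Mul(Function('k')(Add(-1, -1)), Mul(9, -24)), -1556) = Add(Mul(Mul(17, Pow(Add(-1, -1), 2)), Mul(9, -24)), -1556) = Add(Mul(Mul(17, Pow(-2, 2)), -216), -1556) = Add(Mul(Mul(17, 4), -216), -1556) = Add(Mul(68, -216), -1556) = Add(-14688, -1556) = -16244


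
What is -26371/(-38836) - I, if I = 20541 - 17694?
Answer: -110539721/38836 ≈ -2846.3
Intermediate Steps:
I = 2847
-26371/(-38836) - I = -26371/(-38836) - 1*2847 = -26371*(-1/38836) - 2847 = 26371/38836 - 2847 = -110539721/38836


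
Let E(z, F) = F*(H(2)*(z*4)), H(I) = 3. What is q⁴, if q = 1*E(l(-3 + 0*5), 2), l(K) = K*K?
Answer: 2176782336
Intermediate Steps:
l(K) = K²
E(z, F) = 12*F*z (E(z, F) = F*(3*(z*4)) = F*(3*(4*z)) = F*(12*z) = 12*F*z)
q = 216 (q = 1*(12*2*(-3 + 0*5)²) = 1*(12*2*(-3 + 0)²) = 1*(12*2*(-3)²) = 1*(12*2*9) = 1*216 = 216)
q⁴ = 216⁴ = 2176782336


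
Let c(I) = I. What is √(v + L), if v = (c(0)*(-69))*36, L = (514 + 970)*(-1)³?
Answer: 2*I*√371 ≈ 38.523*I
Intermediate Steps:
L = -1484 (L = 1484*(-1) = -1484)
v = 0 (v = (0*(-69))*36 = 0*36 = 0)
√(v + L) = √(0 - 1484) = √(-1484) = 2*I*√371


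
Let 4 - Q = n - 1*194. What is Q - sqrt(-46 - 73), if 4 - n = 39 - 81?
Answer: 152 - I*sqrt(119) ≈ 152.0 - 10.909*I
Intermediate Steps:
n = 46 (n = 4 - (39 - 81) = 4 - 1*(-42) = 4 + 42 = 46)
Q = 152 (Q = 4 - (46 - 1*194) = 4 - (46 - 194) = 4 - 1*(-148) = 4 + 148 = 152)
Q - sqrt(-46 - 73) = 152 - sqrt(-46 - 73) = 152 - sqrt(-119) = 152 - I*sqrt(119)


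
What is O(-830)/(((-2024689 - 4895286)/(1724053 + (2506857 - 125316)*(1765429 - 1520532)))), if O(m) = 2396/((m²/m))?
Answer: 139742859291068/574357925 ≈ 2.4330e+5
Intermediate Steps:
O(m) = 2396/m
O(-830)/(((-2024689 - 4895286)/(1724053 + (2506857 - 125316)*(1765429 - 1520532)))) = (2396/(-830))/(((-2024689 - 4895286)/(1724053 + (2506857 - 125316)*(1765429 - 1520532)))) = (2396*(-1/830))/((-6919975/(1724053 + 2381541*244897))) = -1198/(415*((-6919975/(1724053 + 583232246277)))) = -1198/(415*((-6919975/583233970330))) = -1198/(415*((-6919975*1/583233970330))) = -1198/(415*(-1383995/116646794066)) = -1198/415*(-116646794066/1383995) = 139742859291068/574357925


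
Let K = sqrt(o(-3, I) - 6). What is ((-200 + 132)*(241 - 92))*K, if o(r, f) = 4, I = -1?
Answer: -10132*I*sqrt(2) ≈ -14329.0*I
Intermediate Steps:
K = I*sqrt(2) (K = sqrt(4 - 6) = sqrt(-2) = I*sqrt(2) ≈ 1.4142*I)
((-200 + 132)*(241 - 92))*K = ((-200 + 132)*(241 - 92))*(I*sqrt(2)) = (-68*149)*(I*sqrt(2)) = -10132*I*sqrt(2)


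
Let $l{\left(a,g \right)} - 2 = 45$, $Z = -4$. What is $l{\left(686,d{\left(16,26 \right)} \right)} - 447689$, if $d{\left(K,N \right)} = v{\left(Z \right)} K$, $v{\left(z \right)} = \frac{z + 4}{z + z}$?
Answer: $-447642$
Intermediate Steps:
$v{\left(z \right)} = \frac{4 + z}{2 z}$
$d{\left(K,N \right)} = 0$ ($d{\left(K,N \right)} = \frac{4 - 4}{2 \left(-4\right)} K = \frac{1}{2} \left(- \frac{1}{4}\right) 0 K = 0 K = 0$)
$l{\left(a,g \right)} = 47$ ($l{\left(a,g \right)} = 2 + 45 = 47$)
$l{\left(686,d{\left(16,26 \right)} \right)} - 447689 = 47 - 447689 = -447642$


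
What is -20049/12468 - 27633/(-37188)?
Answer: -2785097/3219861 ≈ -0.86497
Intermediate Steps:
-20049/12468 - 27633/(-37188) = -20049*1/12468 - 27633*(-1/37188) = -6683/4156 + 9211/12396 = -2785097/3219861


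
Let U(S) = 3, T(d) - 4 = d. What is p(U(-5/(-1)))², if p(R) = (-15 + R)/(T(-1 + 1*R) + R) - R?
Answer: 169/9 ≈ 18.778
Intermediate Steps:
T(d) = 4 + d
p(R) = -R + (-15 + R)/(3 + 2*R) (p(R) = (-15 + R)/((4 + (-1 + 1*R)) + R) - R = (-15 + R)/((4 + (-1 + R)) + R) - R = (-15 + R)/((3 + R) + R) - R = (-15 + R)/(3 + 2*R) - R = -R + (-15 + R)/(3 + 2*R))
p(U(-5/(-1)))² = ((-15 + 3 - 1*3² - 1*3*(3 + 3))/(3 + 2*3))² = ((-15 + 3 - 1*9 - 1*3*6)/(3 + 6))² = ((-15 + 3 - 9 - 18)/9)² = ((⅑)*(-39))² = (-13/3)² = 169/9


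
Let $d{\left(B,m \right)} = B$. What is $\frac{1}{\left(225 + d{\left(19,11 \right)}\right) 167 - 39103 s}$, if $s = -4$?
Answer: $\frac{1}{197160} \approx 5.072 \cdot 10^{-6}$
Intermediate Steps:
$\frac{1}{\left(225 + d{\left(19,11 \right)}\right) 167 - 39103 s} = \frac{1}{\left(225 + 19\right) 167 - -156412} = \frac{1}{244 \cdot 167 + 156412} = \frac{1}{40748 + 156412} = \frac{1}{197160}$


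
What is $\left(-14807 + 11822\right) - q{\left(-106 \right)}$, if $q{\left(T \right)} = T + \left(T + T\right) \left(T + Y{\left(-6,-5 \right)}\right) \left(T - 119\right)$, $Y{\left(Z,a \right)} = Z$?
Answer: $5339521$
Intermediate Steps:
$q{\left(T \right)} = T + 2 T \left(-119 + T\right) \left(-6 + T\right)$ ($q{\left(T \right)} = T + \left(T + T\right) \left(T - 6\right) \left(T - 119\right) = T + 2 T \left(-6 + T\right) \left(-119 + T\right) = T + 2 T \left(-119 + T\right) \left(-6 + T\right)$)
$\left(-14807 + 11822\right) - q{\left(-106 \right)} = \left(-14807 + 11822\right) - - 106 \left(1429 - -26500 + 2 \left(-106\right)^{2}\right) = -2985 - - 106 \left(1429 + 26500 + 2 \cdot 11236\right) = -2985 - - 106 \left(1429 + 26500 + 22472\right) = -2985 - \left(-106\right) 50401 = -2985 - -5342506 = -2985 + 5342506 = 5339521$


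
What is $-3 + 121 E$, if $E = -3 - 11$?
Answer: $-1697$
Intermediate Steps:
$E = -14$ ($E = -3 - 11 = -14$)
$-3 + 121 E = -3 + 121 \left(-14\right) = -3 - 1694 = -1697$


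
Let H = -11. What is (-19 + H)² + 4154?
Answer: 5054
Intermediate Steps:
(-19 + H)² + 4154 = (-19 - 11)² + 4154 = (-30)² + 4154 = 900 + 4154 = 5054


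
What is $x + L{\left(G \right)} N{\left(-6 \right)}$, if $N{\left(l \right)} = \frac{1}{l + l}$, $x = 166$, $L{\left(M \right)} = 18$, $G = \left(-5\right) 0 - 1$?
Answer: $\frac{329}{2} \approx 164.5$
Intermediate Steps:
$G = -1$ ($G = 0 - 1 = -1$)
$N{\left(l \right)} = \frac{1}{2 l}$
$x + L{\left(G \right)} N{\left(-6 \right)} = 166 + 18 \frac{1}{2 \left(-6\right)} = 166 + 18 \cdot \frac{1}{2} \left(- \frac{1}{6}\right) = 166 + 18 \left(- \frac{1}{12}\right) = 166 - \frac{3}{2} = \frac{329}{2}$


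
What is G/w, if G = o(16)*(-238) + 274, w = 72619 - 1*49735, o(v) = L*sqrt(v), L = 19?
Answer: -2969/3814 ≈ -0.77845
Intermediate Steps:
o(v) = 19*sqrt(v)
w = 22884 (w = 72619 - 49735 = 22884)
G = -17814 (G = (19*sqrt(16))*(-238) + 274 = (19*4)*(-238) + 274 = 76*(-238) + 274 = -18088 + 274 = -17814)
G/w = -17814/22884 = -17814*1/22884 = -2969/3814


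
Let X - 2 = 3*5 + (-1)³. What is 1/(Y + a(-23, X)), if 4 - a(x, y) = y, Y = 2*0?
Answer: -1/12 ≈ -0.083333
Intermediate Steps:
X = 16 (X = 2 + (3*5 + (-1)³) = 2 + (15 - 1) = 2 + 14 = 16)
Y = 0
a(x, y) = 4 - y
1/(Y + a(-23, X)) = 1/(0 + (4 - 1*16)) = 1/(0 + (4 - 16)) = 1/(0 - 12) = 1/(-12) = -1/12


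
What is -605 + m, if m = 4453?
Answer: 3848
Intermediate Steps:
-605 + m = -605 + 4453 = 3848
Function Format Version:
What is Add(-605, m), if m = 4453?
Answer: 3848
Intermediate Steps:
Add(-605, m) = Add(-605, 4453) = 3848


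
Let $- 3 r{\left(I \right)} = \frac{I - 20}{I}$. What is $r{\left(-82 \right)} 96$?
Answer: $- \frac{1632}{41} \approx -39.805$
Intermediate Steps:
$r{\left(I \right)} = - \frac{-20 + I}{3 I}$ ($r{\left(I \right)} = - \frac{\left(I - 20\right) \frac{1}{I}}{3} = - \frac{\left(-20 + I\right) \frac{1}{I}}{3} = - \frac{\frac{1}{I} \left(-20 + I\right)}{3} = - \frac{-20 + I}{3 I}$)
$r{\left(-82 \right)} 96 = \frac{20 - -82}{3 \left(-82\right)} 96 = \frac{1}{3} \left(- \frac{1}{82}\right) \left(20 + 82\right) 96 = \frac{1}{3} \left(- \frac{1}{82}\right) 102 \cdot 96 = \left(- \frac{17}{41}\right) 96 = - \frac{1632}{41}$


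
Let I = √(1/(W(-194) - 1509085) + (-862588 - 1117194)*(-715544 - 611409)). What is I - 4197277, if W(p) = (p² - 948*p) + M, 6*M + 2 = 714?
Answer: -4197277 + √39188153469181094136529385/3862255 ≈ -2.5765e+6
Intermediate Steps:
M = 356/3 (M = -⅓ + (⅙)*714 = -⅓ + 119 = 356/3 ≈ 118.67)
W(p) = 356/3 + p² - 948*p (W(p) = (p² - 948*p) + 356/3 = 356/3 + p² - 948*p)
I = √39188153469181094136529385/3862255 (I = √(1/((356/3 + (-194)² - 948*(-194)) - 1509085) + (-862588 - 1117194)*(-715544 - 611409)) = √(1/((356/3 + 37636 + 183912) - 1509085) - 1979782*(-1326953)) = √(1/(665000/3 - 1509085) + 2627077664246) = √(1/(-3862255/3) + 2627077664246) = √(-3/3862255 + 2627077664246) = √(10146443844122434727/3862255) = √39188153469181094136529385/3862255 ≈ 1.6208e+6)
I - 4197277 = √39188153469181094136529385/3862255 - 4197277 = -4197277 + √39188153469181094136529385/3862255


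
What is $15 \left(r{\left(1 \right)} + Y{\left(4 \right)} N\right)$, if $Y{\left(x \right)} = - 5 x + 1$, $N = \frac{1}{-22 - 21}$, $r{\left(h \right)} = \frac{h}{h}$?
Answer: $\frac{930}{43} \approx 21.628$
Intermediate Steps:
$r{\left(h \right)} = 1$
$N = - \frac{1}{43}$ ($N = \frac{1}{-43} = - \frac{1}{43} \approx -0.023256$)
$Y{\left(x \right)} = 1 - 5 x$
$15 \left(r{\left(1 \right)} + Y{\left(4 \right)} N\right) = 15 \left(1 + \left(1 - 20\right) \left(- \frac{1}{43}\right)\right) = 15 \left(1 - - \frac{19}{43}\right) = 15 \left(1 + \frac{19}{43}\right) = 15 \cdot \frac{62}{43} = \frac{930}{43}$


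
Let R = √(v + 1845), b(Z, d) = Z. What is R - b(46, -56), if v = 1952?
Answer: -46 + √3797 ≈ 15.620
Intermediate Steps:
R = √3797 (R = √(1952 + 1845) = √3797 ≈ 61.620)
R - b(46, -56) = √3797 - 1*46 = √3797 - 46 = -46 + √3797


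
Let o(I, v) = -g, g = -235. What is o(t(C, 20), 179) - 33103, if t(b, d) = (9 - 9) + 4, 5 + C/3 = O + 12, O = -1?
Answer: -32868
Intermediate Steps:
C = 18 (C = -15 + 3*(-1 + 12) = -15 + 3*11 = -15 + 33 = 18)
t(b, d) = 4 (t(b, d) = 0 + 4 = 4)
o(I, v) = 235 (o(I, v) = -1*(-235) = 235)
o(t(C, 20), 179) - 33103 = 235 - 33103 = -32868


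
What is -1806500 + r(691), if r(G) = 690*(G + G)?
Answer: -852920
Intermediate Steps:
r(G) = 1380*G (r(G) = 690*(2*G) = 1380*G)
-1806500 + r(691) = -1806500 + 1380*691 = -1806500 + 953580 = -852920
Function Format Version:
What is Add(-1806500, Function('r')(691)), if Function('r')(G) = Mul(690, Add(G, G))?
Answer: -852920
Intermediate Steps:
Function('r')(G) = Mul(1380, G) (Function('r')(G) = Mul(690, Mul(2, G)) = Mul(1380, G))
Add(-1806500, Function('r')(691)) = Add(-1806500, Mul(1380, 691)) = Add(-1806500, 953580) = -852920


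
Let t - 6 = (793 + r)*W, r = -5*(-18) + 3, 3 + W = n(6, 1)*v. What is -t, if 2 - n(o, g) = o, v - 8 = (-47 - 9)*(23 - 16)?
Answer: -1358244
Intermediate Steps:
v = -384 (v = 8 + (-47 - 9)*(23 - 16) = 8 - 56*7 = 8 - 392 = -384)
n(o, g) = 2 - o
W = 1533 (W = -3 + (2 - 1*6)*(-384) = -3 + (2 - 6)*(-384) = -3 - 4*(-384) = -3 + 1536 = 1533)
r = 93 (r = 90 + 3 = 93)
t = 1358244 (t = 6 + (793 + 93)*1533 = 6 + 886*1533 = 6 + 1358238 = 1358244)
-t = -1*1358244 = -1358244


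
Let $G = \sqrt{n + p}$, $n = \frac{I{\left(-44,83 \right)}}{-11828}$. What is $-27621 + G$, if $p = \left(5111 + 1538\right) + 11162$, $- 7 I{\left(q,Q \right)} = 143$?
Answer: $-27621 + \frac{\sqrt{30524395089601}}{41398} \approx -27488.0$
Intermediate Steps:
$I{\left(q,Q \right)} = - \frac{143}{7}$ ($I{\left(q,Q \right)} = \left(- \frac{1}{7}\right) 143 = - \frac{143}{7}$)
$n = \frac{143}{82796}$ ($n = - \frac{143}{7 \left(-11828\right)} = \left(- \frac{143}{7}\right) \left(- \frac{1}{11828}\right) = \frac{143}{82796} \approx 0.0017271$)
$p = 17811$ ($p = 6649 + 11162 = 17811$)
$G = \frac{\sqrt{30524395089601}}{41398}$ ($G = \sqrt{\frac{143}{82796} + 17811} = \sqrt{\frac{1474679699}{82796}} = \frac{\sqrt{30524395089601}}{41398} \approx 133.46$)
$-27621 + G = -27621 + \frac{\sqrt{30524395089601}}{41398}$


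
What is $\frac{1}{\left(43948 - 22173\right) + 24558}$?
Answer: $\frac{1}{46333} \approx 2.1583 \cdot 10^{-5}$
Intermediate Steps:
$\frac{1}{\left(43948 - 22173\right) + 24558} = \frac{1}{21775 + 24558} = \frac{1}{46333}$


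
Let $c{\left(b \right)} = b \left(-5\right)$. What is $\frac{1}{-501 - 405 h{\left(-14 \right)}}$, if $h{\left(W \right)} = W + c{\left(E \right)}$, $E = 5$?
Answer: $\frac{1}{15294} \approx 6.5385 \cdot 10^{-5}$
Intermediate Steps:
$c{\left(b \right)} = - 5 b$
$h{\left(W \right)} = -25 + W$ ($h{\left(W \right)} = W - 25 = -25 + W$)
$\frac{1}{-501 - 405 h{\left(-14 \right)}} = \frac{1}{-501 - 405 \left(-25 - 14\right)} = \frac{1}{-501 - -15795} = \frac{1}{-501 + 15795} = \frac{1}{15294}$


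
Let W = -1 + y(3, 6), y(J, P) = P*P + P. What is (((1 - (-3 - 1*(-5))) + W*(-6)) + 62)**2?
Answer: 34225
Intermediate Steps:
y(J, P) = P + P**2 (y(J, P) = P**2 + P = P + P**2)
W = 41 (W = -1 + 6*(1 + 6) = -1 + 6*7 = -1 + 42 = 41)
(((1 - (-3 - 1*(-5))) + W*(-6)) + 62)**2 = (((1 - (-3 - 1*(-5))) + 41*(-6)) + 62)**2 = (((1 - (-3 + 5)) - 246) + 62)**2 = (((1 - 1*2) - 246) + 62)**2 = (((1 - 2) - 246) + 62)**2 = ((-1 - 246) + 62)**2 = (-247 + 62)**2 = (-185)**2 = 34225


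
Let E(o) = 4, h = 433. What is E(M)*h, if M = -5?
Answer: 1732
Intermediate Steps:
E(M)*h = 4*433 = 1732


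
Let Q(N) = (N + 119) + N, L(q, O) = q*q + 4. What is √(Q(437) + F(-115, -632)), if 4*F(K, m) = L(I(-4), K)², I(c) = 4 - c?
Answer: √2149 ≈ 46.357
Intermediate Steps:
L(q, O) = 4 + q² (L(q, O) = q² + 4 = 4 + q²)
Q(N) = 119 + 2*N (Q(N) = (119 + N) + N = 119 + 2*N)
F(K, m) = 1156 (F(K, m) = (4 + (4 - 1*(-4))²)²/4 = (4 + (4 + 4)²)²/4 = (4 + 8²)²/4 = (4 + 64)²/4 = (¼)*68² = (¼)*4624 = 1156)
√(Q(437) + F(-115, -632)) = √((119 + 2*437) + 1156) = √((119 + 874) + 1156) = √(993 + 1156) = √2149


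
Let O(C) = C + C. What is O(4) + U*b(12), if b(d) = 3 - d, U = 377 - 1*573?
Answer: 1772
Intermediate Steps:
O(C) = 2*C
U = -196 (U = 377 - 573 = -196)
O(4) + U*b(12) = 2*4 - 196*(3 - 1*12) = 8 - 196*(3 - 12) = 8 - 196*(-9) = 8 + 1764 = 1772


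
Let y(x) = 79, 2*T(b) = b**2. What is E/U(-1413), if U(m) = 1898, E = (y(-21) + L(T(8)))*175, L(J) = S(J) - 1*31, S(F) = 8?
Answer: 4900/949 ≈ 5.1633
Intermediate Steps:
T(b) = b**2/2
L(J) = -23 (L(J) = 8 - 1*31 = 8 - 31 = -23)
E = 9800 (E = (79 - 23)*175 = 56*175 = 9800)
E/U(-1413) = 9800/1898 = 9800*(1/1898) = 4900/949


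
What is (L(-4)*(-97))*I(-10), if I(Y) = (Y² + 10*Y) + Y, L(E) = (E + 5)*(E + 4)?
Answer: 0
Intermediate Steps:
L(E) = (4 + E)*(5 + E) (L(E) = (5 + E)*(4 + E) = (4 + E)*(5 + E))
I(Y) = Y² + 11*Y
(L(-4)*(-97))*I(-10) = ((20 + (-4)² + 9*(-4))*(-97))*(-10*(11 - 10)) = ((20 + 16 - 36)*(-97))*(-10*1) = (0*(-97))*(-10) = 0*(-10) = 0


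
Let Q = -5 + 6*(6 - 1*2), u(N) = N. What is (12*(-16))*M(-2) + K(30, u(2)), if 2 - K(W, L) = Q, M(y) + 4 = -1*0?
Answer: 751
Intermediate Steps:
Q = 19 (Q = -5 + 6*(6 - 2) = -5 + 6*4 = -5 + 24 = 19)
M(y) = -4 (M(y) = -4 - 1*0 = -4 + 0 = -4)
K(W, L) = -17 (K(W, L) = 2 - 1*19 = 2 - 19 = -17)
(12*(-16))*M(-2) + K(30, u(2)) = (12*(-16))*(-4) - 17 = -192*(-4) - 17 = 768 - 17 = 751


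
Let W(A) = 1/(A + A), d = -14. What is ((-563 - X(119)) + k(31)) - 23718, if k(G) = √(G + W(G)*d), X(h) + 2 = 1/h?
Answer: -2889202/119 + 3*√3286/31 ≈ -24273.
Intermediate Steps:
W(A) = 1/(2*A)
X(h) = -2 + 1/h
k(G) = √(G - 7/G) (k(G) = √(G + (1/(2*G))*(-14)) = √(G - 7/G))
((-563 - X(119)) + k(31)) - 23718 = ((-563 - (-2 + 1/119)) + √(31 - 7/31)) - 23718 = ((-563 - (-2 + 1/119)) + √(31 - 7*1/31)) - 23718 = ((-563 - 1*(-237/119)) + √(31 - 7/31)) - 23718 = ((-563 + 237/119) + √(954/31)) - 23718 = (-66760/119 + 3*√3286/31) - 23718 = -2889202/119 + 3*√3286/31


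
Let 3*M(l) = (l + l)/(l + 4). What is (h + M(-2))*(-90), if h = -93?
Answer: 8430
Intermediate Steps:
M(l) = 2*l/(3*(4 + l)) (M(l) = ((l + l)/(l + 4))/3 = ((2*l)/(4 + l))/3 = (2*l/(4 + l))/3 = 2*l/(3*(4 + l)))
(h + M(-2))*(-90) = (-93 + (⅔)*(-2)/(4 - 2))*(-90) = (-93 + (⅔)*(-2)/2)*(-90) = (-93 + (⅔)*(-2)*(½))*(-90) = (-93 - ⅔)*(-90) = -281/3*(-90) = 8430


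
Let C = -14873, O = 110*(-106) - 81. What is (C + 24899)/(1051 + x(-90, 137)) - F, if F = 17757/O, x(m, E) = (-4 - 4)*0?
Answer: 136377873/12339791 ≈ 11.052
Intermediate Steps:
x(m, E) = 0 (x(m, E) = -8*0 = 0)
O = -11741 (O = -11660 - 81 = -11741)
F = -17757/11741 (F = 17757/(-11741) = 17757*(-1/11741) = -17757/11741 ≈ -1.5124)
(C + 24899)/(1051 + x(-90, 137)) - F = (-14873 + 24899)/(1051 + 0) - 1*(-17757/11741) = 10026/1051 + 17757/11741 = 136377873/12339791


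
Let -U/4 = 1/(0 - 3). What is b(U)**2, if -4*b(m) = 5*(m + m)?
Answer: 100/9 ≈ 11.111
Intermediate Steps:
U = 4/3 (U = -4/(0 - 3) = -4/(-3) = -4*(-1/3) = 4/3 ≈ 1.3333)
b(m) = -5*m/2 (b(m) = -5*(m + m)/4 = -5*2*m/4 = -5*m/2)
b(U)**2 = (-5/2*4/3)**2 = (-10/3)**2 = 100/9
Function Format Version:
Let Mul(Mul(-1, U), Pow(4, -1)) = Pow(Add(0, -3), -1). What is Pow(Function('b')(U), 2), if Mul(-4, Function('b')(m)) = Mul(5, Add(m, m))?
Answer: Rational(100, 9) ≈ 11.111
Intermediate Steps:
U = Rational(4, 3) (U = Mul(-4, Pow(Add(0, -3), -1)) = Mul(-4, Pow(-3, -1)) = Mul(-4, Rational(-1, 3)) = Rational(4, 3) ≈ 1.3333)
Function('b')(m) = Mul(Rational(-5, 2), m) (Function('b')(m) = Mul(Rational(-1, 4), Mul(5, Add(m, m))) = Mul(Rational(-1, 4), Mul(5, Mul(2, m))) = Mul(Rational(-1, 4), Mul(10, m)) = Mul(Rational(-5, 2), m))
Pow(Function('b')(U), 2) = Pow(Mul(Rational(-5, 2), Rational(4, 3)), 2) = Pow(Rational(-10, 3), 2) = Rational(100, 9)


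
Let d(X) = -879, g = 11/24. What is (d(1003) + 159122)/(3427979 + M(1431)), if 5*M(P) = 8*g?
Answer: 2373645/51419696 ≈ 0.046162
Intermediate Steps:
g = 11/24 (g = 11*(1/24) = 11/24 ≈ 0.45833)
M(P) = 11/15 (M(P) = (8*(11/24))/5 = (1/5)*(11/3) = 11/15)
(d(1003) + 159122)/(3427979 + M(1431)) = (-879 + 159122)/(3427979 + 11/15) = 158243/(51419696/15) = 158243*(15/51419696) = 2373645/51419696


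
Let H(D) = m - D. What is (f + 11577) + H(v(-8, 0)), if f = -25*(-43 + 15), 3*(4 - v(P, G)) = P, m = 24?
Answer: 36883/3 ≈ 12294.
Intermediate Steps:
v(P, G) = 4 - P/3
H(D) = 24 - D
f = 700 (f = -25*(-28) = 700)
(f + 11577) + H(v(-8, 0)) = (700 + 11577) + (24 - (4 - 1/3*(-8))) = 12277 + (24 - (4 + 8/3)) = 12277 + (24 - 1*20/3) = 12277 + (24 - 20/3) = 12277 + 52/3 = 36883/3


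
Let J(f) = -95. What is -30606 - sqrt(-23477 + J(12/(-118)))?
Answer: -30606 - 2*I*sqrt(5893) ≈ -30606.0 - 153.53*I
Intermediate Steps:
-30606 - sqrt(-23477 + J(12/(-118))) = -30606 - sqrt(-23477 - 95) = -30606 - sqrt(-23572) = -30606 - 2*I*sqrt(5893)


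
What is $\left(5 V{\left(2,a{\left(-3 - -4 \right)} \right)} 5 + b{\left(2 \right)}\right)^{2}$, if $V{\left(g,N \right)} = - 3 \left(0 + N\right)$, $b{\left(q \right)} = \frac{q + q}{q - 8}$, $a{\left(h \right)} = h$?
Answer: $\frac{51529}{9} \approx 5725.4$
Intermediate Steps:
$b{\left(q \right)} = \frac{2 q}{-8 + q}$
$V{\left(g,N \right)} = - 3 N$
$\left(5 V{\left(2,a{\left(-3 - -4 \right)} \right)} 5 + b{\left(2 \right)}\right)^{2} = \left(5 \left(- 3 \left(-3 - -4\right)\right) 5 + 2 \cdot 2 \frac{1}{-8 + 2}\right)^{2} = \left(5 \left(- 3 \left(-3 + 4\right)\right) 5 + 2 \cdot 2 \frac{1}{-6}\right)^{2} = \left(5 \left(\left(-3\right) 1\right) 5 + 2 \cdot 2 \left(- \frac{1}{6}\right)\right)^{2} = \left(5 \left(-3\right) 5 - \frac{2}{3}\right)^{2} = \left(\left(-15\right) 5 - \frac{2}{3}\right)^{2} = \left(-75 - \frac{2}{3}\right)^{2} = \left(- \frac{227}{3}\right)^{2} = \frac{51529}{9}$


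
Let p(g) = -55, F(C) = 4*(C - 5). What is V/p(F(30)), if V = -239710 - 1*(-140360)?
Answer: 19870/11 ≈ 1806.4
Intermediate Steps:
F(C) = -20 + 4*C (F(C) = 4*(-5 + C) = -20 + 4*C)
V = -99350 (V = -239710 + 140360 = -99350)
V/p(F(30)) = -99350/(-55) = -99350*(-1/55) = 19870/11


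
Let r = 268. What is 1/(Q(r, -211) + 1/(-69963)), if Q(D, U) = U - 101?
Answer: -69963/21828457 ≈ -0.0032051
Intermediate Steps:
Q(D, U) = -101 + U
1/(Q(r, -211) + 1/(-69963)) = 1/((-101 - 211) + 1/(-69963)) = 1/(-312 - 1/69963) = 1/(-21828457/69963) = -69963/21828457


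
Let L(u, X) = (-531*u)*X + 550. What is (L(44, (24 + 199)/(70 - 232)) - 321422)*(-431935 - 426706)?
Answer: 2231087622554/9 ≈ 2.4790e+11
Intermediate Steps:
L(u, X) = 550 - 531*X*u (L(u, X) = -531*X*u + 550 = 550 - 531*X*u)
(L(44, (24 + 199)/(70 - 232)) - 321422)*(-431935 - 426706) = ((550 - 531*(24 + 199)/(70 - 232)*44) - 321422)*(-431935 - 426706) = ((550 - 531*223/(-162)*44) - 321422)*(-858641) = ((550 - 531*223*(-1/162)*44) - 321422)*(-858641) = ((550 - 531*(-223/162)*44) - 321422)*(-858641) = ((550 + 289454/9) - 321422)*(-858641) = (294404/9 - 321422)*(-858641) = -2598394/9*(-858641) = 2231087622554/9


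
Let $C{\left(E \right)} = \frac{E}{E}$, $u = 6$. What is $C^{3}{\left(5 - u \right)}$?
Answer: $1$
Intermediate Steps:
$C{\left(E \right)} = 1$
$C^{3}{\left(5 - u \right)} = 1^{3} = 1$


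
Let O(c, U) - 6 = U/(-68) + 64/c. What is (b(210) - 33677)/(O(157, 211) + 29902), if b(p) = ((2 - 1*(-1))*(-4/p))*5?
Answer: -86785204/77064939 ≈ -1.1261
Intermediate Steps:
O(c, U) = 6 + 64/c - U/68 (O(c, U) = 6 + (U/(-68) + 64/c) = 6 + (U*(-1/68) + 64/c) = 6 + (-U/68 + 64/c) = 6 + (64/c - U/68) = 6 + 64/c - U/68)
b(p) = -60/p (b(p) = ((2 + 1)*(-4/p))*5 = (3*(-4/p))*5 = -12/p*5 = -60/p)
(b(210) - 33677)/(O(157, 211) + 29902) = (-60/210 - 33677)/((6 + 64/157 - 1/68*211) + 29902) = (-60*1/210 - 33677)/((6 + 64*(1/157) - 211/68) + 29902) = (-2/7 - 33677)/((6 + 64/157 - 211/68) + 29902) = -235741/(7*(35281/10676 + 29902)) = -235741/(7*319269033/10676) = -235741/7*10676/319269033 = -86785204/77064939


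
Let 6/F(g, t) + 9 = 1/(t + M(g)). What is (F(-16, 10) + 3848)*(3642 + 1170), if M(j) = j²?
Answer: 44302486416/2393 ≈ 1.8513e+7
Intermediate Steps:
F(g, t) = 6/(-9 + 1/(t + g²))
(F(-16, 10) + 3848)*(3642 + 1170) = (6*(-1*10 - 1*(-16)²)/(-1 + 9*10 + 9*(-16)²) + 3848)*(3642 + 1170) = (6*(-10 - 1*256)/(-1 + 90 + 9*256) + 3848)*4812 = (6*(-10 - 256)/(-1 + 90 + 2304) + 3848)*4812 = (6*(-266)/2393 + 3848)*4812 = (6*(1/2393)*(-266) + 3848)*4812 = (-1596/2393 + 3848)*4812 = (9206668/2393)*4812 = 44302486416/2393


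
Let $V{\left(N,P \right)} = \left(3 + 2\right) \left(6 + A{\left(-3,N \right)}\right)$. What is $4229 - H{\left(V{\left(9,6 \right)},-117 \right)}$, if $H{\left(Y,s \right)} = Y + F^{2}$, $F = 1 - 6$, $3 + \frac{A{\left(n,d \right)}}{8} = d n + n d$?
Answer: $6454$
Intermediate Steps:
$A{\left(n,d \right)} = -24 + 16 d n$ ($A{\left(n,d \right)} = -24 + 8 \left(d n + n d\right) = -24 + 8 \left(d n + d n\right) = -24 + 8 \cdot 2 d n = -24 + 16 d n$)
$F = -5$
$V{\left(N,P \right)} = -90 - 240 N$ ($V{\left(N,P \right)} = \left(3 + 2\right) \left(6 + \left(-24 + 16 N \left(-3\right)\right)\right) = 5 \left(6 - \left(24 + 48 N\right)\right) = 5 \left(-18 - 48 N\right) = -90 - 240 N$)
$H{\left(Y,s \right)} = 25 + Y$ ($H{\left(Y,s \right)} = Y + \left(-5\right)^{2} = Y + 25 = 25 + Y$)
$4229 - H{\left(V{\left(9,6 \right)},-117 \right)} = 4229 - \left(25 - 2250\right) = 4229 - -2225 = 4229 + 2225 = 6454$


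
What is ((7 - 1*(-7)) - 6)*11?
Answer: 88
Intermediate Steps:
((7 - 1*(-7)) - 6)*11 = ((7 + 7) - 6)*11 = (14 - 6)*11 = 8*11 = 88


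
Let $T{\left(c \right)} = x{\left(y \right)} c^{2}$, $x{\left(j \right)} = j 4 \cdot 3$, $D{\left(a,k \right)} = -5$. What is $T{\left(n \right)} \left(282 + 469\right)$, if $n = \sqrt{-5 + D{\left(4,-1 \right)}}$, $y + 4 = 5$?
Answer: $-90120$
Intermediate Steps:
$y = 1$ ($y = -4 + 5 = 1$)
$x{\left(j \right)} = 12 j$ ($x{\left(j \right)} = 4 j 3 = 12 j$)
$n = i \sqrt{10}$ ($n = \sqrt{-5 - 5} = \sqrt{-10} = i \sqrt{10} \approx 3.1623 i$)
$T{\left(c \right)} = 12 c^{2}$ ($T{\left(c \right)} = 12 \cdot 1 c^{2} = 12 c^{2}$)
$T{\left(n \right)} \left(282 + 469\right) = 12 \left(i \sqrt{10}\right)^{2} \left(282 + 469\right) = 12 \left(-10\right) 751 = \left(-120\right) 751 = -90120$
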